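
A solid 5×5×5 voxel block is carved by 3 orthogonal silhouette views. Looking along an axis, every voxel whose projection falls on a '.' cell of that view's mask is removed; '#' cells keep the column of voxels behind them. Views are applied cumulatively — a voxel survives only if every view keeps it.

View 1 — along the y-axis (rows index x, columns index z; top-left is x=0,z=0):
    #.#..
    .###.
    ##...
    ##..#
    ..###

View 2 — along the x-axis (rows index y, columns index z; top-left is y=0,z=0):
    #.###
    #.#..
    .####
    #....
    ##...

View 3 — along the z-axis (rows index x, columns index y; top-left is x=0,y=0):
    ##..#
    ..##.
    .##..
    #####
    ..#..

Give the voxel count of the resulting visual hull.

initial block: 5^3 = 125
step 1: project along y, AND mask (13/25) → |grid| = 65
step 2: project along x, AND mask (13/25) → |grid| = 35
step 3: project along z, AND mask (13/25) → |grid| = 21

|visual hull| = 21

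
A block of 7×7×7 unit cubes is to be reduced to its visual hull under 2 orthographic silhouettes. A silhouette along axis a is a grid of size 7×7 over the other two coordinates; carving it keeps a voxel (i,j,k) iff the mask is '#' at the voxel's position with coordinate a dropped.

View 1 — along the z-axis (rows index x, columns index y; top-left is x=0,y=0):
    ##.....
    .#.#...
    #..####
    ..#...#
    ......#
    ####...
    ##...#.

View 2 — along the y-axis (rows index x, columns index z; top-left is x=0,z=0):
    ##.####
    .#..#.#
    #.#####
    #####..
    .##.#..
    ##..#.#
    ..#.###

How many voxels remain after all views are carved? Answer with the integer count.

89 voxels

initial block: 7^3 = 343
step 1: project along z, AND mask (19/49) → |grid| = 133
step 2: project along y, AND mask (31/49) → |grid| = 89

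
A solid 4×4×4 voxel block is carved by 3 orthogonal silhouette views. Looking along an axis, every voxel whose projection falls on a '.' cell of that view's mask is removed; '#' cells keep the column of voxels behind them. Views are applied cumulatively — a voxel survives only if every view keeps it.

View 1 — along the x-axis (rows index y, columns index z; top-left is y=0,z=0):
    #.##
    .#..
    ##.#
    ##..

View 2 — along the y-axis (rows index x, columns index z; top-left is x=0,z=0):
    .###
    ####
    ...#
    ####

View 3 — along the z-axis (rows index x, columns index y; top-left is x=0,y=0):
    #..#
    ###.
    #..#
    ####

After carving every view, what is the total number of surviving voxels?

initial block: 4^3 = 64
[1] x-view keeps 9 columns → grid now 36
[2] y-view keeps 12 columns → grid now 26
[3] z-view keeps 11 columns → grid now 20

20 voxels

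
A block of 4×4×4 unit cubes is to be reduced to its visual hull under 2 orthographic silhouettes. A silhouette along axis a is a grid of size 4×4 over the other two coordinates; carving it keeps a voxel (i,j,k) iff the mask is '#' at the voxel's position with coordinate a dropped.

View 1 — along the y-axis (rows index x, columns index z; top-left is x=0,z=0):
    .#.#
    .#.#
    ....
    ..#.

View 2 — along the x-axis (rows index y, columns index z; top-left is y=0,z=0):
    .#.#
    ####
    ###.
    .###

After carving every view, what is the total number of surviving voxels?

start: 4×4×4 = 64 voxels
step 1: project along y, AND mask (5/16) → |grid| = 20
step 2: project along x, AND mask (12/16) → |grid| = 17

17 voxels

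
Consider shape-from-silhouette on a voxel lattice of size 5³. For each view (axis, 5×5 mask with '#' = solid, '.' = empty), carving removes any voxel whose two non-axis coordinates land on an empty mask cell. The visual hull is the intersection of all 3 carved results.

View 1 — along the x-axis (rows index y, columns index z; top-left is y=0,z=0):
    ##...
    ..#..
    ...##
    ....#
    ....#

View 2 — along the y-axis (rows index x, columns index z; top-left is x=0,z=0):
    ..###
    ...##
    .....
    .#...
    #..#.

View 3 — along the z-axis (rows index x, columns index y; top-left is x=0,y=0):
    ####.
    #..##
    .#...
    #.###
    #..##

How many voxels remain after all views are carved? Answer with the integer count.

|visual hull| = 8

initial block: 5^3 = 125
step 1: project along x, AND mask (7/25) → |grid| = 35
step 2: project along y, AND mask (8/25) → |grid| = 12
step 3: project along z, AND mask (15/25) → |grid| = 8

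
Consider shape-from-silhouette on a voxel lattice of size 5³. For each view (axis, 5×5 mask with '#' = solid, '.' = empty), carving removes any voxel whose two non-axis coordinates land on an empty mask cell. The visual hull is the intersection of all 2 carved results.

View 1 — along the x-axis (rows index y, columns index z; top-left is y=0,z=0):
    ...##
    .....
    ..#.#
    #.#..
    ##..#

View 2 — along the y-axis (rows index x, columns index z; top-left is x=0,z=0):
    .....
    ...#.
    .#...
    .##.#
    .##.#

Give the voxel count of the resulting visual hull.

voxel count = 14

full grid |V| = 125
step 1: project along x, AND mask (9/25) → |grid| = 45
step 2: project along y, AND mask (8/25) → |grid| = 14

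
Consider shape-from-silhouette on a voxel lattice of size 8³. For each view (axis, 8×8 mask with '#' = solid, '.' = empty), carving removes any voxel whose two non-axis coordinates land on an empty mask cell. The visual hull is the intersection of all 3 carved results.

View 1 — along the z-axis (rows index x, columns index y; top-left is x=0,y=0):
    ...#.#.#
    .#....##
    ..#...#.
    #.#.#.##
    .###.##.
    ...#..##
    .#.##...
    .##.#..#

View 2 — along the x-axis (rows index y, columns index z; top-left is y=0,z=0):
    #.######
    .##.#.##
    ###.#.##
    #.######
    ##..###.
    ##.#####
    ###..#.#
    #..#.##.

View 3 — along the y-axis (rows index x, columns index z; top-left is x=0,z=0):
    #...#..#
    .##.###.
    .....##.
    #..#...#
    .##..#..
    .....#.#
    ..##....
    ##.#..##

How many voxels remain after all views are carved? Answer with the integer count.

before carving: 512 voxels (8×8×8)
step 1: project along z, AND mask (28/64) → |grid| = 224
step 2: project along x, AND mask (46/64) → |grid| = 153
step 3: project along y, AND mask (25/64) → |grid| = 60

voxel count = 60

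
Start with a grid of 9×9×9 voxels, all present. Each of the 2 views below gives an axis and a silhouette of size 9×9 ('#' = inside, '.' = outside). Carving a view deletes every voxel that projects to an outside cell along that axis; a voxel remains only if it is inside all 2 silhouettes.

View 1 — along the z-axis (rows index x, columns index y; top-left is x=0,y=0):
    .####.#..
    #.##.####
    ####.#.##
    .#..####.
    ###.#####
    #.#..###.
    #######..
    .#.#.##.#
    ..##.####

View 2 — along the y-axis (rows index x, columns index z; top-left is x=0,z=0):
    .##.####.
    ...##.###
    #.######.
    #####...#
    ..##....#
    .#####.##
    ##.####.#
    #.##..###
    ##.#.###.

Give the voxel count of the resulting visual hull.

remaining voxels: 318

start: 9×9×9 = 729 voxels
V1 z: intersect with XY mask (55 set) -- 495 left
V2 y: intersect with XZ mask (53 set) -- 318 left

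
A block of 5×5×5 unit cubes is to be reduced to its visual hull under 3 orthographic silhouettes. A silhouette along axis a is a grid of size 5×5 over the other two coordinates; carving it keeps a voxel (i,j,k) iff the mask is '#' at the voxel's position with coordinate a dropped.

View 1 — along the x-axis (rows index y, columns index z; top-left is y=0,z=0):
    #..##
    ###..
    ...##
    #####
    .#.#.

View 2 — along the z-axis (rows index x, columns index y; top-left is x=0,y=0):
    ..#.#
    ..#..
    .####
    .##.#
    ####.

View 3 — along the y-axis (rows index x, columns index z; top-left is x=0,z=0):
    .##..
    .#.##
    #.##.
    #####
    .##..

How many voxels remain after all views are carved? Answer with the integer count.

before carving: 125 voxels (5×5×5)
after view 1 [x-axis, 15 of 25 cells solid] → remaining = 75
after view 2 [z-axis, 14 of 25 cells solid] → remaining = 38
after view 3 [y-axis, 15 of 25 cells solid] → remaining = 21

voxel count = 21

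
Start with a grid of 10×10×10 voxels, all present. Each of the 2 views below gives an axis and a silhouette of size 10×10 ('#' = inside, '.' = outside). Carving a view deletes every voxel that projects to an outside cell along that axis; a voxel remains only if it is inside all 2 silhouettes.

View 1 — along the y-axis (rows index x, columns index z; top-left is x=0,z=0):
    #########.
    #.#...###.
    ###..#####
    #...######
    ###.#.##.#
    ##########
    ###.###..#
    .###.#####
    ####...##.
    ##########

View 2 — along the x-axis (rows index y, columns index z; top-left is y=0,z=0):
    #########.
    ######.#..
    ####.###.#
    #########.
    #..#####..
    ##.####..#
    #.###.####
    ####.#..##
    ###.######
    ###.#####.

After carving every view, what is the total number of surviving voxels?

604 voxels

start: 10×10×10 = 1000 voxels
[1] y-view keeps 77 columns → grid now 770
[2] x-view keeps 78 columns → grid now 604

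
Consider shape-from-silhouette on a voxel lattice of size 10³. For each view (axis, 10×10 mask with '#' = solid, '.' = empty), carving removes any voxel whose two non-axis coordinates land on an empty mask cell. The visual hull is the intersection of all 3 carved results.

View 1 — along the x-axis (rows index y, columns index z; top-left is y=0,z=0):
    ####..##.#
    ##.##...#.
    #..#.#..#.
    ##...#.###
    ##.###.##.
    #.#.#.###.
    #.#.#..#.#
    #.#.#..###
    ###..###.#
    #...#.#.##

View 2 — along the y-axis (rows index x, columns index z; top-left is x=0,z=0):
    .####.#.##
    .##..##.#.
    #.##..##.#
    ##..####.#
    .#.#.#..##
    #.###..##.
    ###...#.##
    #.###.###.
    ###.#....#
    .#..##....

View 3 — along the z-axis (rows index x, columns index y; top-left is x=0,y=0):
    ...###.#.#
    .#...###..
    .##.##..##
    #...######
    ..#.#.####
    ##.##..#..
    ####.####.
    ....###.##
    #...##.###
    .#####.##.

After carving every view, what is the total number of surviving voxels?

start: 10×10×10 = 1000 voxels
step 1: project along x, AND mask (58/100) → |grid| = 580
step 2: project along y, AND mask (57/100) → |grid| = 332
step 3: project along z, AND mask (59/100) → |grid| = 200

remaining voxels: 200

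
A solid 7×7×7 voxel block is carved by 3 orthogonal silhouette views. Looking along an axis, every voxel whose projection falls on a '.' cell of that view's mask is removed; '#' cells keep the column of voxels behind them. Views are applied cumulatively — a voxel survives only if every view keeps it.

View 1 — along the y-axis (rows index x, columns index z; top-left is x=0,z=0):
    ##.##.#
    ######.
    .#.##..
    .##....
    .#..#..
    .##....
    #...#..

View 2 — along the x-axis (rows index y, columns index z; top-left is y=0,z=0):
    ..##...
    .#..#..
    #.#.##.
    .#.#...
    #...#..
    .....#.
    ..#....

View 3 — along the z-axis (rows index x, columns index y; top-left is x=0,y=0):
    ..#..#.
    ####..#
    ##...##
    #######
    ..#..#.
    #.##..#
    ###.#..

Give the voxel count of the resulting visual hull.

start: 7×7×7 = 343 voxels
after view 1 [y-axis, 22 of 49 cells solid] → remaining = 154
after view 2 [x-axis, 14 of 49 cells solid] → remaining = 50
after view 3 [z-axis, 28 of 49 cells solid] → remaining = 31

voxel count = 31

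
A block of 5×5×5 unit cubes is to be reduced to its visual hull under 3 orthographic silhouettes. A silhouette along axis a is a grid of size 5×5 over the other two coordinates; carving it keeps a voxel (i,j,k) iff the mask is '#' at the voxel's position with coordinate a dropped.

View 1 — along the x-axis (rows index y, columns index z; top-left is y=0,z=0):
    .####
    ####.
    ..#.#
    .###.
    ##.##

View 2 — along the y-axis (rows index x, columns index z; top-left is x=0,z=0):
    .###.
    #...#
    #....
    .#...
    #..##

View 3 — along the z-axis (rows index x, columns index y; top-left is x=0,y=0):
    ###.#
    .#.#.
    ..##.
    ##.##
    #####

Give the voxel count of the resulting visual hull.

|visual hull| = 23

full grid |V| = 125
after view 1 [x-axis, 17 of 25 cells solid] → remaining = 85
after view 2 [y-axis, 10 of 25 cells solid] → remaining = 32
after view 3 [z-axis, 17 of 25 cells solid] → remaining = 23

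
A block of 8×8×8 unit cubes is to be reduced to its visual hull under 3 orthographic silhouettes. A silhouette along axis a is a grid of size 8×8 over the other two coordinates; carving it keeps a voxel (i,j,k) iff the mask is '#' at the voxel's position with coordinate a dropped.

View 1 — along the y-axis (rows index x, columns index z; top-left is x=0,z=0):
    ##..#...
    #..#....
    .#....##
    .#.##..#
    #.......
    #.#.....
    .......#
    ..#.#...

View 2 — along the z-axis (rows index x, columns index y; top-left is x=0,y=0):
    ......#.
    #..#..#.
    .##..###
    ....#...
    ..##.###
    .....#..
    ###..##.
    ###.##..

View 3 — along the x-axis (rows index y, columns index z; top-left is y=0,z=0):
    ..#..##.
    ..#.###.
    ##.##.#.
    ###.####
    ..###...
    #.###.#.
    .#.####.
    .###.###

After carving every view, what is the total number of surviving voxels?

full grid |V| = 512
[1] y-view keeps 18 columns → grid now 144
[2] z-view keeps 26 columns → grid now 50
[3] x-view keeps 38 columns → grid now 28

voxel count = 28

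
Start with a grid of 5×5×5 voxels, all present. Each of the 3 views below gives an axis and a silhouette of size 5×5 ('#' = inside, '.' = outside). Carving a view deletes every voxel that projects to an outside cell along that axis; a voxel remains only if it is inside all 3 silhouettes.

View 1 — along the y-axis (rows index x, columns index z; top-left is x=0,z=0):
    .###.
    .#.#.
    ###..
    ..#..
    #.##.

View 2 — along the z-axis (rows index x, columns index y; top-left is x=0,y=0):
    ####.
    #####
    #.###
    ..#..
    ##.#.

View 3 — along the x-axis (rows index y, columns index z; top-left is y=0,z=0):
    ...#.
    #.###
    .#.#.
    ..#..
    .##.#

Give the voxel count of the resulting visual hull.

initial block: 5^3 = 125
after view 1 [y-axis, 12 of 25 cells solid] → remaining = 60
after view 2 [z-axis, 17 of 25 cells solid] → remaining = 44
after view 3 [x-axis, 11 of 25 cells solid] → remaining = 20

voxel count = 20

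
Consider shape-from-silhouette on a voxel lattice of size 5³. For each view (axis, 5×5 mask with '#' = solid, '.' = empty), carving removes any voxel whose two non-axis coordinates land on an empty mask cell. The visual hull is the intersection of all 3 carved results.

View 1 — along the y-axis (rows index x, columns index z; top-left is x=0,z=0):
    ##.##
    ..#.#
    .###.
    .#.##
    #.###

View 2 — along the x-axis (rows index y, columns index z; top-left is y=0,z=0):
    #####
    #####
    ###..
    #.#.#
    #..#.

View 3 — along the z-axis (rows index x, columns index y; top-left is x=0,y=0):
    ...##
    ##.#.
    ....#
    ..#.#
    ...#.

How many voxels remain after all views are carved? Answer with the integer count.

full grid |V| = 125
V1 y: intersect with XZ mask (16 set) -- 80 left
V2 x: intersect with YZ mask (18 set) -- 55 left
V3 z: intersect with XY mask (9 set) -- 16 left

remaining voxels: 16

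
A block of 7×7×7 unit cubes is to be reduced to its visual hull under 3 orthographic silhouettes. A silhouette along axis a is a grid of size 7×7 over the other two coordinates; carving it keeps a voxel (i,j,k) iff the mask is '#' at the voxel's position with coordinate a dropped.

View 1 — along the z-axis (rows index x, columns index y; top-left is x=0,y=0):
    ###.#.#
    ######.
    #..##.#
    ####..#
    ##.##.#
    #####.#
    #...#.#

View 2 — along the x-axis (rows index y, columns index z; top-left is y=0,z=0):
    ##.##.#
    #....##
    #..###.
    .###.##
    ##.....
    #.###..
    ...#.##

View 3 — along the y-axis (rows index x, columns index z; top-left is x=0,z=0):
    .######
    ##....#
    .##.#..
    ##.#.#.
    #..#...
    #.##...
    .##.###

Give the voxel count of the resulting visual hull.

voxel count = 63

initial block: 7^3 = 343
after view 1 [z-axis, 34 of 49 cells solid] → remaining = 238
after view 2 [x-axis, 26 of 49 cells solid] → remaining = 125
after view 3 [y-axis, 26 of 49 cells solid] → remaining = 63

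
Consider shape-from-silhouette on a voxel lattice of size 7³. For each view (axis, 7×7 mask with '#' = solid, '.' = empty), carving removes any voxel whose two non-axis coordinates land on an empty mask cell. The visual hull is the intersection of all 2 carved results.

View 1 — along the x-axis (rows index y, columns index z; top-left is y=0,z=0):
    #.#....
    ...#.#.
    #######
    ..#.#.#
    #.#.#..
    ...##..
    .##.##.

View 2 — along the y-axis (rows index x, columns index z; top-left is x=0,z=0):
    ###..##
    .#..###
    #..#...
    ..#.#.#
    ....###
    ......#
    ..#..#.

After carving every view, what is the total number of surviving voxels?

|visual hull| = 65

initial block: 7^3 = 343
  1. axis=0 (YZ plane), |mask|=23  ⇒  voxels=161
  2. axis=1 (XZ plane), |mask|=20  ⇒  voxels=65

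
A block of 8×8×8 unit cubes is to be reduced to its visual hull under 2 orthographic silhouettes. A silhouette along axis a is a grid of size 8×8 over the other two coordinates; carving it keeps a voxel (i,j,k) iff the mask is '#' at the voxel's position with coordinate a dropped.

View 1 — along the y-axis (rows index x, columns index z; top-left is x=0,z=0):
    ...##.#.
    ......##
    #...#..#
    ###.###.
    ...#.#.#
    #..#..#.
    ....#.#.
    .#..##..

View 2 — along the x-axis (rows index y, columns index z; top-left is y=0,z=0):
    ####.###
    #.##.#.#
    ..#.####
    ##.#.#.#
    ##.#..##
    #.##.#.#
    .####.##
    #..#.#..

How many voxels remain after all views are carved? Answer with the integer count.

remaining voxels: 121

full grid |V| = 512
step 1: project along y, AND mask (25/64) → |grid| = 200
step 2: project along x, AND mask (41/64) → |grid| = 121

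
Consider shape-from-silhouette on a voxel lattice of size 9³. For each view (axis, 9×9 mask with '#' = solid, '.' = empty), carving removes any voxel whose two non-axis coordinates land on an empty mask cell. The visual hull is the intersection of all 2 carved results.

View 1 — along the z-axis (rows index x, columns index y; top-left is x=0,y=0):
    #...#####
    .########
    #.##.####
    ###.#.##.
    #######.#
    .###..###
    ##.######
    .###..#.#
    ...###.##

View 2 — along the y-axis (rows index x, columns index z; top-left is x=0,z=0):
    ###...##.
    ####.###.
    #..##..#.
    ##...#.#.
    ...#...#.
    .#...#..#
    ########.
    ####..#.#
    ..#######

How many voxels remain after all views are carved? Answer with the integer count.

initial block: 9^3 = 729
V1 z: intersect with XY mask (59 set) -- 531 left
V2 y: intersect with XZ mask (46 set) -- 301 left

|visual hull| = 301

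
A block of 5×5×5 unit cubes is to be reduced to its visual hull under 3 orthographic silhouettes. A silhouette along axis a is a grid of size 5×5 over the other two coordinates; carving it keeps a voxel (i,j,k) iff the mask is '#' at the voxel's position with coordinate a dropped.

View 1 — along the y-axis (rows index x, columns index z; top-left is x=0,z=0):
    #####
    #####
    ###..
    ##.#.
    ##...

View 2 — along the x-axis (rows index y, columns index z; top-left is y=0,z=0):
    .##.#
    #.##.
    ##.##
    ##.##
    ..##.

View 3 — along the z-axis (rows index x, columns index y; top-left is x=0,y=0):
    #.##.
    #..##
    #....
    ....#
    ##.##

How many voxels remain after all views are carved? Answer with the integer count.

voxel count = 27

initial block: 5^3 = 125
  1. axis=1 (XZ plane), |mask|=18  ⇒  voxels=90
  2. axis=0 (YZ plane), |mask|=16  ⇒  voxels=57
  3. axis=2 (XY plane), |mask|=12  ⇒  voxels=27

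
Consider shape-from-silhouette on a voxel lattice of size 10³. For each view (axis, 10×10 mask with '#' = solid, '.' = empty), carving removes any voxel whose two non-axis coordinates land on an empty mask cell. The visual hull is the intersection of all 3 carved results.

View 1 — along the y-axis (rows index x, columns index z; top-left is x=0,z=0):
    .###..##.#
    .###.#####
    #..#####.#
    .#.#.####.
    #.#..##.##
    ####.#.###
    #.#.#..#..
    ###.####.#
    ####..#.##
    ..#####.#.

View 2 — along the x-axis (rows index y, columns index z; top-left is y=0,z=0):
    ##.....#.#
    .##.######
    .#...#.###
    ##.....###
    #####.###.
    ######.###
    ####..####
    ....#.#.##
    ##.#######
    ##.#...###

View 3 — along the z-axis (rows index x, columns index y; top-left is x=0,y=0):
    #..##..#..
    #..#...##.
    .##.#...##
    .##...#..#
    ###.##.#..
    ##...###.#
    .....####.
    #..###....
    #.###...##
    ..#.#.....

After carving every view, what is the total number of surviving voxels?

193 voxels

initial block: 10^3 = 1000
V1 y: intersect with XZ mask (66 set) -- 660 left
V2 x: intersect with YZ mask (66 set) -- 431 left
V3 z: intersect with XY mask (45 set) -- 193 left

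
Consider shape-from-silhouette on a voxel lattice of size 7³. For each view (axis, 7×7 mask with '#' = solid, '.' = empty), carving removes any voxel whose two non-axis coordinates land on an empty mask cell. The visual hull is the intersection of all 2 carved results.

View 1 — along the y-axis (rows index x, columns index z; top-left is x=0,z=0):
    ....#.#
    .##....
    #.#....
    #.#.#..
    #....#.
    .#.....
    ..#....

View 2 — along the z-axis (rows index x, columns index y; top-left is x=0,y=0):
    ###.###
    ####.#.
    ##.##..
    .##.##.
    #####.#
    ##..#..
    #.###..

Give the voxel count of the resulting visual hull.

remaining voxels: 61

full grid |V| = 343
after view 1 [y-axis, 13 of 49 cells solid] → remaining = 91
after view 2 [z-axis, 32 of 49 cells solid] → remaining = 61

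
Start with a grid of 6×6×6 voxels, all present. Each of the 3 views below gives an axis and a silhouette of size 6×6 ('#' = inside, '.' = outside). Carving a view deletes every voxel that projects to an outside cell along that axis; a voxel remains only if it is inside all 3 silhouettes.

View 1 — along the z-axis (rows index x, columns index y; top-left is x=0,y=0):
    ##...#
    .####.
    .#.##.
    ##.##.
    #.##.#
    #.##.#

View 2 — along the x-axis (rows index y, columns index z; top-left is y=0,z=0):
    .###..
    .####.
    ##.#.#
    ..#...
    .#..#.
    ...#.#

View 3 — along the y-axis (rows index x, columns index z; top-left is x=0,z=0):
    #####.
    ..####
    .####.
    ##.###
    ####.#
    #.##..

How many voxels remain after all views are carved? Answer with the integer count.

voxel count = 45

start: 6×6×6 = 216 voxels
V1 z: intersect with XY mask (22 set) -- 132 left
V2 x: intersect with YZ mask (16 set) -- 57 left
V3 y: intersect with XZ mask (26 set) -- 45 left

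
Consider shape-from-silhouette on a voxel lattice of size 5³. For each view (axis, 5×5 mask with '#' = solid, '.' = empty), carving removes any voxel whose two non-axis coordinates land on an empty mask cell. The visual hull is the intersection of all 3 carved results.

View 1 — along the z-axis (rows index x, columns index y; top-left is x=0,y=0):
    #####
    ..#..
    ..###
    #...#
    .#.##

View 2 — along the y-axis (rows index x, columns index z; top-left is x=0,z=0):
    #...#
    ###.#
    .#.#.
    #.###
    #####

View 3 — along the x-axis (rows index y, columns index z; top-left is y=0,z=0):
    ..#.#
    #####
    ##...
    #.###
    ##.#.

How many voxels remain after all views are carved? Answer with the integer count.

start: 5×5×5 = 125 voxels
  1. axis=2 (XY plane), |mask|=14  ⇒  voxels=70
  2. axis=1 (XZ plane), |mask|=17  ⇒  voxels=43
  3. axis=0 (YZ plane), |mask|=16  ⇒  voxels=29

29 voxels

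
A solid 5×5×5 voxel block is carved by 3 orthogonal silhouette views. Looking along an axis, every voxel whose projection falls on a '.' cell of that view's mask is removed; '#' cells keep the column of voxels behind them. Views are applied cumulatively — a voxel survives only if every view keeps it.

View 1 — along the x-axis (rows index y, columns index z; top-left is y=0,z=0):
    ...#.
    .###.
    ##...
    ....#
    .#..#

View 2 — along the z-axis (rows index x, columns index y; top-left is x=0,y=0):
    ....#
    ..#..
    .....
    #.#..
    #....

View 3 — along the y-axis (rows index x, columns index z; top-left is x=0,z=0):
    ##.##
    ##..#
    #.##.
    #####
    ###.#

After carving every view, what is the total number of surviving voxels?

voxel count = 7

initial block: 5^3 = 125
  1. axis=0 (YZ plane), |mask|=9  ⇒  voxels=45
  2. axis=2 (XY plane), |mask|=5  ⇒  voxels=8
  3. axis=1 (XZ plane), |mask|=19  ⇒  voxels=7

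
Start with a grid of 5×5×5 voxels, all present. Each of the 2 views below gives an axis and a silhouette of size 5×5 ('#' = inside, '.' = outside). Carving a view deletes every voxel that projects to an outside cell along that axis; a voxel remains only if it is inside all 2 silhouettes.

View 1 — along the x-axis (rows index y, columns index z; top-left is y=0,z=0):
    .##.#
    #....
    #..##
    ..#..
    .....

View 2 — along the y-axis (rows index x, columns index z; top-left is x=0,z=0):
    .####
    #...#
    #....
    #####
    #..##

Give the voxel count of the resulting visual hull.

start: 5×5×5 = 125 voxels
[1] x-view keeps 8 columns → grid now 40
[2] y-view keeps 15 columns → grid now 25

25 voxels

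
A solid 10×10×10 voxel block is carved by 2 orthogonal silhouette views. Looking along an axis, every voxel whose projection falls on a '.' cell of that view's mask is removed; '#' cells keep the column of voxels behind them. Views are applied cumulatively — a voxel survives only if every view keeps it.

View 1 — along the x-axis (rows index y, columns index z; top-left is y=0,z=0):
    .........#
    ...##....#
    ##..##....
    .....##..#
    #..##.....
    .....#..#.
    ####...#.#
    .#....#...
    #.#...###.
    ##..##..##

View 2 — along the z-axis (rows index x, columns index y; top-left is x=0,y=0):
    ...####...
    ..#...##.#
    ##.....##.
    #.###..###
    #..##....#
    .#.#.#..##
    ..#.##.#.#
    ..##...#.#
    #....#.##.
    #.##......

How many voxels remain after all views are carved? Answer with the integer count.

remaining voxels: 149

full grid |V| = 1000
after view 1 [x-axis, 35 of 100 cells solid] → remaining = 350
after view 2 [z-axis, 44 of 100 cells solid] → remaining = 149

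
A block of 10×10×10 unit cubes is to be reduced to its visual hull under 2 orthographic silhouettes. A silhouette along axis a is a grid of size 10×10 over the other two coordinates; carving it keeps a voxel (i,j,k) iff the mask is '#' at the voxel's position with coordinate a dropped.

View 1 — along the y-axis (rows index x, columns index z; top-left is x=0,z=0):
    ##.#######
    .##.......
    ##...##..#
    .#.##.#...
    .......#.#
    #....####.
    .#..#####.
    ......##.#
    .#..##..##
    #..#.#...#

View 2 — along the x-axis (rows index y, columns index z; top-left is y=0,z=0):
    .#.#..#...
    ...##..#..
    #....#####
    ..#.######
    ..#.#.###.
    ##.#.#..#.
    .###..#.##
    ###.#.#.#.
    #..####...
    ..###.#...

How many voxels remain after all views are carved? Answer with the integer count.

before carving: 1000 voxels (10×10×10)
  1. axis=1 (XZ plane), |mask|=45  ⇒  voxels=450
  2. axis=0 (YZ plane), |mask|=50  ⇒  voxels=221

voxel count = 221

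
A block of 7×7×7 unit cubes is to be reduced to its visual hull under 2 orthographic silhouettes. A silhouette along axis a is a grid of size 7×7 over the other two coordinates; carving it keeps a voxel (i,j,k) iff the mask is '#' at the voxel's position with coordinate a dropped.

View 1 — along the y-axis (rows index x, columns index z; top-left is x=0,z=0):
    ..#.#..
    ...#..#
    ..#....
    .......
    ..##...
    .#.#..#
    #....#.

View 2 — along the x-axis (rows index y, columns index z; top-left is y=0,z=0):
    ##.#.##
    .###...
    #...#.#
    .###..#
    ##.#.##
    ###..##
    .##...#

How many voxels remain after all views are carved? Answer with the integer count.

initial block: 7^3 = 343
V1 y: intersect with XZ mask (12 set) -- 84 left
V2 x: intersect with YZ mask (28 set) -- 50 left

remaining voxels: 50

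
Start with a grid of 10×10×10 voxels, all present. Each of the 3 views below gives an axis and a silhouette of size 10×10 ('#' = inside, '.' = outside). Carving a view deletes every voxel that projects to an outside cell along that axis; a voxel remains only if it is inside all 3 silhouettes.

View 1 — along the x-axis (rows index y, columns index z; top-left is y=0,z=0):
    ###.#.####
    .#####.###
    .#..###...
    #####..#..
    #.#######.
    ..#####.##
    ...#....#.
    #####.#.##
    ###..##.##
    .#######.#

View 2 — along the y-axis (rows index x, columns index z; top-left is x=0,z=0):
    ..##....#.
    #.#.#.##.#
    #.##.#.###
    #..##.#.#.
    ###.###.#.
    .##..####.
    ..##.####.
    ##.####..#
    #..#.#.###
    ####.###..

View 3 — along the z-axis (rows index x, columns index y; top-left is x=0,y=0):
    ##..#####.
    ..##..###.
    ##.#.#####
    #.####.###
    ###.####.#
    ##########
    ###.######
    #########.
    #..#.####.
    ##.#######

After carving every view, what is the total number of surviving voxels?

|visual hull| = 317

initial block: 10^3 = 1000
[1] x-view keeps 66 columns → grid now 660
[2] y-view keeps 60 columns → grid now 394
[3] z-view keeps 79 columns → grid now 317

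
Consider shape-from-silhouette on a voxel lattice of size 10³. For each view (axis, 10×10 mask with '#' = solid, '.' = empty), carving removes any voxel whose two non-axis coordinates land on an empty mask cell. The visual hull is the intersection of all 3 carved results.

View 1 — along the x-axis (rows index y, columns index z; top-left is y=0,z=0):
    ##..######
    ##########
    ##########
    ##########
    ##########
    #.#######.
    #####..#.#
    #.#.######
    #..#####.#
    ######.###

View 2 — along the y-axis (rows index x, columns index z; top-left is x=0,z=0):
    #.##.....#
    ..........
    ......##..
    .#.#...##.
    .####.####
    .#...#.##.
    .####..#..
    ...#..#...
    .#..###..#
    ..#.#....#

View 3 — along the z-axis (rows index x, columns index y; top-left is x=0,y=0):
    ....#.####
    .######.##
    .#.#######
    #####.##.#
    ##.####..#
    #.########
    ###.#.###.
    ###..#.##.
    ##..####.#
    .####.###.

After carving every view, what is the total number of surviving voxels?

start: 10×10×10 = 1000 voxels
carve view 1 (along x, YZ-mask fill 87/100): 870 voxels remain
carve view 2 (along y, XZ-mask fill 37/100): 317 voxels remain
carve view 3 (along z, XY-mask fill 72/100): 227 voxels remain

227 voxels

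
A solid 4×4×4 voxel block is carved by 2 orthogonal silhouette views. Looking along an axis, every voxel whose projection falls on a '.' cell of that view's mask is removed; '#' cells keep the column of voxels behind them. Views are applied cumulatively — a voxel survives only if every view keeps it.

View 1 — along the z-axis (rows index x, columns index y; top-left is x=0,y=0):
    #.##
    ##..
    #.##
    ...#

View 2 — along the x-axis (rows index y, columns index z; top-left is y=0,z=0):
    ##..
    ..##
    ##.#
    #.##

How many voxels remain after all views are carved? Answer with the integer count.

before carving: 64 voxels (4×4×4)
  1. axis=2 (XY plane), |mask|=9  ⇒  voxels=36
  2. axis=0 (YZ plane), |mask|=10  ⇒  voxels=23

remaining voxels: 23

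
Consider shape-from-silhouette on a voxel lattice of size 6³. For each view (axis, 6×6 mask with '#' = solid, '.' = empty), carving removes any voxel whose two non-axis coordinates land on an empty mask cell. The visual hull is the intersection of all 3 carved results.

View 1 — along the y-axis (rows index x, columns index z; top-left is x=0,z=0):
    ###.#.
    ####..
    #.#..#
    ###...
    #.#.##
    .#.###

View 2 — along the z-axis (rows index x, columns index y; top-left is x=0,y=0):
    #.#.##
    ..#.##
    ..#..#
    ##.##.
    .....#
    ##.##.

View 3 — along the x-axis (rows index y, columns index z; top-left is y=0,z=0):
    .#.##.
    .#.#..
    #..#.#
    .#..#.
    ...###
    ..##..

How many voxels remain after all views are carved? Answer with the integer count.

initial block: 6^3 = 216
  1. axis=1 (XZ plane), |mask|=22  ⇒  voxels=132
  2. axis=2 (XY plane), |mask|=18  ⇒  voxels=66
  3. axis=0 (YZ plane), |mask|=15  ⇒  voxels=27

27 voxels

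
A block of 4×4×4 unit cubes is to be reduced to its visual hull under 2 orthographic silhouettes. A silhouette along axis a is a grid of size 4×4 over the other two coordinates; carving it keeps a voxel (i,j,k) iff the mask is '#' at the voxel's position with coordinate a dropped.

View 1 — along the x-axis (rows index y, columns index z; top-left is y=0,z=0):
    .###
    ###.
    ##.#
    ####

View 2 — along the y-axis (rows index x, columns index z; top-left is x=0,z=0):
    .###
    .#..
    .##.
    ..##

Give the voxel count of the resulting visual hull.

initial block: 4^3 = 64
V1 x: intersect with YZ mask (13 set) -- 52 left
V2 y: intersect with XZ mask (8 set) -- 27 left

27 voxels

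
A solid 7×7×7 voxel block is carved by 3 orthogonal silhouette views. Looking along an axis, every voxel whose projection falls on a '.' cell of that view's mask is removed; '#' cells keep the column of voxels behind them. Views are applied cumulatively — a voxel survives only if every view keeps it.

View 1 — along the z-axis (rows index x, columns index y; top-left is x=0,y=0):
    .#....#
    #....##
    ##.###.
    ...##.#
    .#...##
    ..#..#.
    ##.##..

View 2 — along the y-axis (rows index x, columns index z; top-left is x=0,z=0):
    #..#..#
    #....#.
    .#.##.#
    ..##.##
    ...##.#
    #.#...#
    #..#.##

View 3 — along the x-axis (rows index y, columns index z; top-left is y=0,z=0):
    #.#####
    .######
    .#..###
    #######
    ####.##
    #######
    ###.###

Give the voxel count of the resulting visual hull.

|visual hull| = 66

before carving: 343 voxels (7×7×7)
step 1: project along z, AND mask (22/49) → |grid| = 154
step 2: project along y, AND mask (23/49) → |grid| = 75
step 3: project along x, AND mask (42/49) → |grid| = 66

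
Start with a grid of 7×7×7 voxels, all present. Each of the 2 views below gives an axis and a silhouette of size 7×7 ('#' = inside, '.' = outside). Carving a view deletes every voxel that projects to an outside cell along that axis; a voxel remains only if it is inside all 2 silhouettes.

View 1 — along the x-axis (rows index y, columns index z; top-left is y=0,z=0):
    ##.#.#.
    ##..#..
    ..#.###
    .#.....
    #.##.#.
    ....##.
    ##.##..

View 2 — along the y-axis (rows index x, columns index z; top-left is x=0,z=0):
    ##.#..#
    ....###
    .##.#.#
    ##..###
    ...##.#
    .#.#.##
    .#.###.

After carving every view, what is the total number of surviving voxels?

full grid |V| = 343
step 1: project along x, AND mask (22/49) → |grid| = 154
step 2: project along y, AND mask (27/49) → |grid| = 84

|visual hull| = 84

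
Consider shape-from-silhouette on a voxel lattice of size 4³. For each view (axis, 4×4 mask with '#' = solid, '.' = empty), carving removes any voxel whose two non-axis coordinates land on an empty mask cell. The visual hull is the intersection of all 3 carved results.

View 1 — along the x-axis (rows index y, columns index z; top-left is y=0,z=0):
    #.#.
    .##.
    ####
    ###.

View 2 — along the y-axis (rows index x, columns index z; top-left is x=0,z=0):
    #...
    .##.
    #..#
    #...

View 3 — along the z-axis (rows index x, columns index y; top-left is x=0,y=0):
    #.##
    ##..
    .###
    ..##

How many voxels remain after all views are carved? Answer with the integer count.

voxel count = 11

before carving: 64 voxels (4×4×4)
after view 1 [x-axis, 11 of 16 cells solid] → remaining = 44
after view 2 [y-axis, 6 of 16 cells solid] → remaining = 17
after view 3 [z-axis, 10 of 16 cells solid] → remaining = 11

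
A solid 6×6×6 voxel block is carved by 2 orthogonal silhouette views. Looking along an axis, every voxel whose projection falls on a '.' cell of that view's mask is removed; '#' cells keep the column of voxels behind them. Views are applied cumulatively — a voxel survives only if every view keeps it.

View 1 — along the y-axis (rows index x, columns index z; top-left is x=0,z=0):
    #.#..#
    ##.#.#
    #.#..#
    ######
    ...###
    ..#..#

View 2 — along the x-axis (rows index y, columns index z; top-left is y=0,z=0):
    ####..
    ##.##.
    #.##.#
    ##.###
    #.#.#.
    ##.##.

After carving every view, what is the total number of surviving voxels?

79 voxels

before carving: 216 voxels (6×6×6)
  1. axis=1 (XZ plane), |mask|=21  ⇒  voxels=126
  2. axis=0 (YZ plane), |mask|=24  ⇒  voxels=79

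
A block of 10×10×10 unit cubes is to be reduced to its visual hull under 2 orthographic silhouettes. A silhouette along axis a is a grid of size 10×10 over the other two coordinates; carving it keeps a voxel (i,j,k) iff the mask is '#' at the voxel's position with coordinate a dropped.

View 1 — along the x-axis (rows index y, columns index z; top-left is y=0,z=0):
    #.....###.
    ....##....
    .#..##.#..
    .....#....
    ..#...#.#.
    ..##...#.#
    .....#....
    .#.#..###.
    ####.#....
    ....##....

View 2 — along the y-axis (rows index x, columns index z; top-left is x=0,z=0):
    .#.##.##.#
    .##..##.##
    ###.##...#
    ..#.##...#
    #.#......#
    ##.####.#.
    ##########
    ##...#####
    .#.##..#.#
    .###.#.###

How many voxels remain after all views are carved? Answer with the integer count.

start: 10×10×10 = 1000 voxels
V1 x: intersect with YZ mask (31 set) -- 310 left
V2 y: intersect with XZ mask (61 set) -- 186 left

186 voxels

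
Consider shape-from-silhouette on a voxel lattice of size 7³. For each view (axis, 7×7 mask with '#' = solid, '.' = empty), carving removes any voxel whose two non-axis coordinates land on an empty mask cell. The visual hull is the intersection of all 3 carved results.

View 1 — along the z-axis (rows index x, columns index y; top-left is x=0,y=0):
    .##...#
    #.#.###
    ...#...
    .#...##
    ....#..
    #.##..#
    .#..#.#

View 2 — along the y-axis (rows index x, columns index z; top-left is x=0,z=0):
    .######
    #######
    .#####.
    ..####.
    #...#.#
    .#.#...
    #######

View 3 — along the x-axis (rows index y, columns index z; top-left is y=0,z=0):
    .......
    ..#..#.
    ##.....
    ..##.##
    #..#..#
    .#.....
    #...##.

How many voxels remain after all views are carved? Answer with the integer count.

voxel count = 33

start: 7×7×7 = 343 voxels
V1 z: intersect with XY mask (20 set) -- 140 left
V2 y: intersect with XZ mask (34 set) -- 102 left
V3 x: intersect with YZ mask (15 set) -- 33 left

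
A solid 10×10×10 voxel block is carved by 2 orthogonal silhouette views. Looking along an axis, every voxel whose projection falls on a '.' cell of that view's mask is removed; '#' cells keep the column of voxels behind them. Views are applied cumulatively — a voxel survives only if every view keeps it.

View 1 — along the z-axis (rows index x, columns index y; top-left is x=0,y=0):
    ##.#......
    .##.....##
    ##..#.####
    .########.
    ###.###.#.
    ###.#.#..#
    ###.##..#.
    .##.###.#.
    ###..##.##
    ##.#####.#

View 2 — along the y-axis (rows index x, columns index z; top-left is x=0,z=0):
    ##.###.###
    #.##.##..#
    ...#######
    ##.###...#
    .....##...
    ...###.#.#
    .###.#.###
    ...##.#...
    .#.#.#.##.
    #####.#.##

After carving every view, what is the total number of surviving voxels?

before carving: 1000 voxels (10×10×10)
after view 1 [z-axis, 62 of 100 cells solid] → remaining = 620
after view 2 [y-axis, 57 of 100 cells solid] → remaining = 348

|visual hull| = 348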